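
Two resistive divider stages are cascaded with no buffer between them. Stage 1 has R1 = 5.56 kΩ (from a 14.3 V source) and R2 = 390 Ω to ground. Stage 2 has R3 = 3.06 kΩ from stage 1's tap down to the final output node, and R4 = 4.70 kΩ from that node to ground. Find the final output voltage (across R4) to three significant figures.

Stage 2 presents R3+R4 = 7760 Ω as a load on stage 1's tap.
Stage 1's lower leg becomes R2‖(R3+R4) = 371.3 Ω, so V_mid = 14.3 × 371.3/5931 = 0.8953 V.
Stage 2 is itself unloaded: V_out = V_mid × R4/(R3+R4) = 0.8953 × 4700/7760 = 0.542 V.

V_out ≈ 0.542 V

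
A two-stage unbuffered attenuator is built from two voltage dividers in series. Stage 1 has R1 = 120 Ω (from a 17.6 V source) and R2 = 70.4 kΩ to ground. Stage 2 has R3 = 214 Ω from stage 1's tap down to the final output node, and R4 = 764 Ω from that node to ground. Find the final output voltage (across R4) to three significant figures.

Stage 2 presents R3+R4 = 978.0 Ω as a load on stage 1's tap.
Stage 1's lower leg becomes R2‖(R3+R4) = 964.6 Ω, so V_mid = 17.6 × 964.6/1085 = 15.65 V.
Stage 2 is itself unloaded: V_out = V_mid × R4/(R3+R4) = 15.65 × 764/978.0 = 12.2 V.

V_out ≈ 12.2 V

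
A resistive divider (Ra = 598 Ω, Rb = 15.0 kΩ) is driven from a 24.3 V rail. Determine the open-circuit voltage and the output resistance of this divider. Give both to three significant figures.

V_th is the open-circuit tap voltage: 24.3 × 15000/(598 + 15000) = 23.4 V.
With the supply zeroed, Ra and Rb appear in parallel from the tap: R_th = Ra‖Rb = (598 × 15000)/15600 = 575 Ω.

V_th = 23.4 V, R_th = 575 Ω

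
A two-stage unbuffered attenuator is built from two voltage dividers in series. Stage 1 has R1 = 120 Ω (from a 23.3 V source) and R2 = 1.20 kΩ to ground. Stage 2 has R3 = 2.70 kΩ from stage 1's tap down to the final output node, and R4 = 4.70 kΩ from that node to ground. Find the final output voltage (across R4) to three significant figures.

V_out ≈ 13.3 V

Stage 2 presents R3+R4 = 7400 Ω as a load on stage 1's tap.
Stage 1's lower leg becomes R2‖(R3+R4) = 1033 Ω, so V_mid = 23.3 × 1033/1153 = 20.87 V.
Stage 2 is itself unloaded: V_out = V_mid × R4/(R3+R4) = 20.87 × 4700/7400 = 13.3 V.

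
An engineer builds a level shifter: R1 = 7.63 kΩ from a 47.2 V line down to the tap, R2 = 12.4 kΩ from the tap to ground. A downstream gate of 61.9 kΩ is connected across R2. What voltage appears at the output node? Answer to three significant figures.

V_out ≈ 27.1 V

The load sits in parallel with R2: R2‖R_L = (12.4 × 61.9) / (12.4 + 61.9) = 10.33 kΩ.
V_out = 47.2 × 10.33 / (7.63 + 10.33) = 47.2 × 10.33/17.96 = 27.1 V.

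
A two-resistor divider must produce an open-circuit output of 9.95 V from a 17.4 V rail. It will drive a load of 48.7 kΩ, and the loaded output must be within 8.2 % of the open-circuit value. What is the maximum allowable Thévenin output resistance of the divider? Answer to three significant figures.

R_th ≤ 4.35 kΩ

Loading drop = R_th/(R_th + R_L) ≤ 0.0820, so R_th ≤ R_L · ε/(1−ε) = 48.7 kΩ × 0.0820/0.9180 = 4.35 kΩ.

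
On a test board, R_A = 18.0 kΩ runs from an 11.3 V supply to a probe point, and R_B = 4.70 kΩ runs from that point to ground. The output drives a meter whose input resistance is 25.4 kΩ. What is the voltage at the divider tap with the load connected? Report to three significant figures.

V_out ≈ 2.04 V

The load sits in parallel with R_B: R_B‖R_L = (4.70 × 25.4) / (4.70 + 25.4) = 3.966 kΩ.
V_out = 11.3 × 3.966 / (18.0 + 3.966) = 11.3 × 3.966/21.97 = 2.04 V.
(Unloaded it would have been 2.34 V.)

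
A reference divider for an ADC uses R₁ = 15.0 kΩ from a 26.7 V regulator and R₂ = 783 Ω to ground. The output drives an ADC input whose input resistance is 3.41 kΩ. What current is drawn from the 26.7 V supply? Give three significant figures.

R₂‖R_L = 636.8 Ω, so the source sees R₁ + R₂‖R_L = 15640 Ω.
I = 26.7 V / 15640 Ω = 1.71 mA.

I ≈ 1.71 mA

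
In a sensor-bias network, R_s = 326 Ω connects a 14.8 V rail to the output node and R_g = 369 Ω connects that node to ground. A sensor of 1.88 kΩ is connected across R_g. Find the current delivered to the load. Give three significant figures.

R_g‖R_L = 308.5 Ω; V_out = 14.8 × 308.5/634.5 = 7.195 V.
I_L = V_out / R_L = 7.195 / 1.88 kΩ = 3.83 mA.

I_L ≈ 3.83 mA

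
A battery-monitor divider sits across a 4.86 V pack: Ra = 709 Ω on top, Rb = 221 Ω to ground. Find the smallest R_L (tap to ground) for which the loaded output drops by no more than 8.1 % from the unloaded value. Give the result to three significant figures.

R_L(min) ≈ 1.91 kΩ

Output resistance R_th = Ra‖Rb = (709 × 221)/930.0 = 168.5 Ω.
The fractional drop is R_th/(R_th + R_L); requiring this ≤ 0.0810 gives R_L ≥ R_th(1/0.0810 − 1) = 168.5 × 11.35 = 1.91 kΩ.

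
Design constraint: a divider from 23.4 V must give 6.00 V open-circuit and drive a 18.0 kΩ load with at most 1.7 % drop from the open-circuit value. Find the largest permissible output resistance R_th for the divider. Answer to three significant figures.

Loading drop = R_th/(R_th + R_L) ≤ 0.0170, so R_th ≤ R_L · ε/(1−ε) = 18.0 kΩ × 0.0170/0.9830 = 311 Ω.

R_th ≤ 311 Ω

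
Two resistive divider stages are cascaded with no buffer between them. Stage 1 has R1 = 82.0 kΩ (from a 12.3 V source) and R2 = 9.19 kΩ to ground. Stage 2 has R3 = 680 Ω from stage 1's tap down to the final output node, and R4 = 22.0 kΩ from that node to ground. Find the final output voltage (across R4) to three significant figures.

Stage 2 presents R3+R4 = 22680 Ω as a load on stage 1's tap.
Stage 1's lower leg becomes R2‖(R3+R4) = 6540 Ω, so V_mid = 12.3 × 6540/88540 = 0.9085 V.
Stage 2 is itself unloaded: V_out = V_mid × R4/(R3+R4) = 0.9085 × 22000/22680 = 0.881 V.

V_out ≈ 0.881 V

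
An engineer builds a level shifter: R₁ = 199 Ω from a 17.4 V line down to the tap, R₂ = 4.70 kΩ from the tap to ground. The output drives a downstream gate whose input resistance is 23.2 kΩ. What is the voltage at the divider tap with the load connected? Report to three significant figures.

The load sits in parallel with R₂: R₂‖R_L = (4700 × 23200) / (4700 + 23200) = 3908 Ω.
V_out = 17.4 × 3908 / (199 + 3908) = 17.4 × 3908/4107 = 16.6 V.
(Unloaded it would have been 16.7 V.)

V_out ≈ 16.6 V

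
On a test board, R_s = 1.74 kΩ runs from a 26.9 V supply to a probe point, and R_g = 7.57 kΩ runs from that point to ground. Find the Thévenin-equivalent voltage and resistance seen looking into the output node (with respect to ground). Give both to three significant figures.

V_th is the open-circuit tap voltage: 26.9 × 7.57/(1.74 + 7.57) = 21.9 V.
With the supply zeroed, R_s and R_g appear in parallel from the tap: R_th = R_s‖R_g = (1.74 × 7.57)/9.310 = 1.41 kΩ.

V_th = 21.9 V, R_th = 1.41 kΩ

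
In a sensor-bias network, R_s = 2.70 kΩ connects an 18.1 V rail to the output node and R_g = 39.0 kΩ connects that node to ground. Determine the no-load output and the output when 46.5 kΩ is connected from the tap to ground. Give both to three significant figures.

Unloaded: 16.9 V; loaded: 16.1 V

Open-circuit: V = 18.1 × 39.0/(2.70 + 39.0) = 16.9 V.
With the load, R_g becomes R_g‖R_L = 21.21 kΩ, so V = 18.1 × 21.21/23.91 = 16.1 V.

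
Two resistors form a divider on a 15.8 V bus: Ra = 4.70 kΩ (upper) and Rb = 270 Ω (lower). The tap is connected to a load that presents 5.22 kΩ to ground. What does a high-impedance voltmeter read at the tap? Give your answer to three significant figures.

V_out ≈ 0.818 V

The load sits in parallel with Rb: Rb‖R_L = (270 × 5220) / (270 + 5220) = 256.7 Ω.
V_out = 15.8 × 256.7 / (4700 + 256.7) = 15.8 × 256.7/4957 = 0.818 V.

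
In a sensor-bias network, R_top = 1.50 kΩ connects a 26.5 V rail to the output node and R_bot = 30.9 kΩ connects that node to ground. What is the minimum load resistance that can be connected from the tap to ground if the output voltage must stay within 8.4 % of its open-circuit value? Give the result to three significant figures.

Output resistance R_th = R_top‖R_bot = (1.50 × 30.9)/32.40 = 1.431 kΩ.
The fractional drop is R_th/(R_th + R_L); requiring this ≤ 0.0840 gives R_L ≥ R_th(1/0.0840 − 1) = 1.431 × 10.90 = 15.6 kΩ.

R_L(min) ≈ 15.6 kΩ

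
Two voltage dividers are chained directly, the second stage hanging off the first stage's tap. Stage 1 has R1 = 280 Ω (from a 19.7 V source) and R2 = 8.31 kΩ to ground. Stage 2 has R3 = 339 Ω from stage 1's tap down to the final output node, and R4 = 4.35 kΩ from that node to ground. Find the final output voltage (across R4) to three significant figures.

Stage 2 presents R3+R4 = 4689 Ω as a load on stage 1's tap.
Stage 1's lower leg becomes R2‖(R3+R4) = 2998 Ω, so V_mid = 19.7 × 2998/3278 = 18.02 V.
Stage 2 is itself unloaded: V_out = V_mid × R4/(R3+R4) = 18.02 × 4350/4689 = 16.7 V.

V_out ≈ 16.7 V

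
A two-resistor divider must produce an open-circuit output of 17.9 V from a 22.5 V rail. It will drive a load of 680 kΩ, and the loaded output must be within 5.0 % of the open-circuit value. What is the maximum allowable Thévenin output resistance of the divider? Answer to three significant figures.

R_th ≤ 35.8 kΩ

Loading drop = R_th/(R_th + R_L) ≤ 0.0500, so R_th ≤ R_L · ε/(1−ε) = 680 kΩ × 0.0500/0.9500 = 35.8 kΩ.
(Any R1, R2 with R2/(R1+R2) = 0.796 and R1‖R2 ≤ 35.8 kΩ will meet the spec.)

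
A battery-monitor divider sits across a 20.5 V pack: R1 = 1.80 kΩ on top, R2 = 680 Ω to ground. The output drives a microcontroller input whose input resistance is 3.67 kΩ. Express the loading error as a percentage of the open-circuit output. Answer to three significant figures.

The divider's output (Thévenin) resistance is R1‖R2 = 493.5 Ω.
Fractional drop under load = R_th/(R_th + R_L) = 493.5 / (493.5 + 3670) = 0.1185.
So the output falls by 11.9 %.

11.9 %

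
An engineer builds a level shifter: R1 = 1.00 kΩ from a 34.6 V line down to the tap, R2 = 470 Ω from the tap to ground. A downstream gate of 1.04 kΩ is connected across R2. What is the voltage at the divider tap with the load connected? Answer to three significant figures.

V_out ≈ 8.46 V

The load sits in parallel with R2: R2‖R_L = (470 × 1040) / (470 + 1040) = 323.7 Ω.
V_out = 34.6 × 323.7 / (1000 + 323.7) = 34.6 × 323.7/1324 = 8.46 V.
(Unloaded it would have been 11.1 V.)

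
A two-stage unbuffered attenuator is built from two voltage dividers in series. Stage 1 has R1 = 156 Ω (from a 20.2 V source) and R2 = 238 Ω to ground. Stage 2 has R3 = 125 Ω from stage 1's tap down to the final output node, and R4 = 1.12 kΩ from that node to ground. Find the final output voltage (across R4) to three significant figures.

V_out ≈ 10.2 V

Stage 2 presents R3+R4 = 1245 Ω as a load on stage 1's tap.
Stage 1's lower leg becomes R2‖(R3+R4) = 199.8 Ω, so V_mid = 20.2 × 199.8/355.8 = 11.34 V.
Stage 2 is itself unloaded: V_out = V_mid × R4/(R3+R4) = 11.34 × 1120/1245 = 10.2 V.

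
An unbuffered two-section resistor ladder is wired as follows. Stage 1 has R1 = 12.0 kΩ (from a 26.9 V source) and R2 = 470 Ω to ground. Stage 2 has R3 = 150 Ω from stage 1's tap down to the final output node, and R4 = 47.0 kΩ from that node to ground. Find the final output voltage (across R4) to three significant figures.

V_out ≈ 1.00 V

Stage 2 presents R3+R4 = 47150 Ω as a load on stage 1's tap.
Stage 1's lower leg becomes R2‖(R3+R4) = 465.4 Ω, so V_mid = 26.9 × 465.4/12470 = 1.004 V.
Stage 2 is itself unloaded: V_out = V_mid × R4/(R3+R4) = 1.004 × 47000/47150 = 1.00 V.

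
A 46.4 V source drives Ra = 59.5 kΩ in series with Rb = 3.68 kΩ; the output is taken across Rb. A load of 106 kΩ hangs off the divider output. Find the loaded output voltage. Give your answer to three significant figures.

V_out ≈ 2.62 V

The load sits in parallel with Rb: Rb‖R_L = (3.68 × 106) / (3.68 + 106) = 3.557 kΩ.
V_out = 46.4 × 3.557 / (59.5 + 3.557) = 46.4 × 3.557/63.06 = 2.62 V.
(Unloaded it would have been 2.70 V.)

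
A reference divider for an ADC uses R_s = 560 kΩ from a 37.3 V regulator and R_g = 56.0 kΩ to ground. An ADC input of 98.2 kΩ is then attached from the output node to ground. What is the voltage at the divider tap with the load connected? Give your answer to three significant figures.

V_out ≈ 2.23 V

The load sits in parallel with R_g: R_g‖R_L = (56.0 × 98.2) / (56.0 + 98.2) = 35.66 kΩ.
V_out = 37.3 × 35.66 / (560 + 35.66) = 37.3 × 35.66/595.7 = 2.23 V.
(Unloaded it would have been 3.39 V.)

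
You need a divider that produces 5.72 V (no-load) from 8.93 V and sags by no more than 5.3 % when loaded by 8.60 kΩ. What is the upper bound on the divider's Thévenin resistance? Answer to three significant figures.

Loading drop = R_th/(R_th + R_L) ≤ 0.0530, so R_th ≤ R_L · ε/(1−ε) = 8.60 kΩ × 0.0530/0.9470 = 481 Ω.

R_th ≤ 481 Ω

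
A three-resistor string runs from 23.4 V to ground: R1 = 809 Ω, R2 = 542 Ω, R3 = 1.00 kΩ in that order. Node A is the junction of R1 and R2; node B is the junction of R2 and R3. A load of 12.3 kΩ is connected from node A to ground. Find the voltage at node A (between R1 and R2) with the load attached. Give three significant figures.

V ≈ 14.7 V

Below node A the series string R2+R3 = 1542 Ω sits in parallel with the 12300 Ω load: 1370 Ω.
V_A = 23.4 × 1370/(809 + 1370) = 14.7 V.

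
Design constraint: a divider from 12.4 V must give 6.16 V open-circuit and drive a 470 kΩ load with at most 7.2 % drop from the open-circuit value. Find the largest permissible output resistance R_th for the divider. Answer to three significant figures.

R_th ≤ 36.5 kΩ

Loading drop = R_th/(R_th + R_L) ≤ 0.0720, so R_th ≤ R_L · ε/(1−ε) = 470 kΩ × 0.0720/0.9280 = 36.5 kΩ.
(Any R1, R2 with R2/(R1+R2) = 0.497 and R1‖R2 ≤ 36.5 kΩ will meet the spec.)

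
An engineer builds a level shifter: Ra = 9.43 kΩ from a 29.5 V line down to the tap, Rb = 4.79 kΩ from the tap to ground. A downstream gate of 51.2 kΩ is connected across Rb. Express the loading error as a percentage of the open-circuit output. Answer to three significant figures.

The divider's output (Thévenin) resistance is Ra‖Rb = 3.176 kΩ.
Fractional drop under load = R_th/(R_th + R_L) = 3.176 / (3.176 + 51.2) = 0.05842.
So the output falls by 5.84 %.

5.84 %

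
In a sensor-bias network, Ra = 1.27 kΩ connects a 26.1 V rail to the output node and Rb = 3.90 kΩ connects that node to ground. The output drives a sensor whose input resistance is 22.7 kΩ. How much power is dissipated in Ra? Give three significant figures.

Total resistance from the source is Ra + (Rb‖R_L) = 4.598 kΩ, so I = 26.1/4.598 kΩ = 5.676 mA.
P = I²·Ra = (5.676 mA)² × 1.27 kΩ = 40.9 mW.

P ≈ 40.9 mW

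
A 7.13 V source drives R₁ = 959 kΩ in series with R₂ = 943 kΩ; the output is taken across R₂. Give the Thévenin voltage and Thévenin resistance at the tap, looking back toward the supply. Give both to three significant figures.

V_th is the open-circuit tap voltage: 7.13 × 943/(959 + 943) = 3.54 V.
With the supply zeroed, R₁ and R₂ appear in parallel from the tap: R_th = R₁‖R₂ = (959 × 943)/1902 = 475 kΩ.

V_th = 3.54 V, R_th = 475 kΩ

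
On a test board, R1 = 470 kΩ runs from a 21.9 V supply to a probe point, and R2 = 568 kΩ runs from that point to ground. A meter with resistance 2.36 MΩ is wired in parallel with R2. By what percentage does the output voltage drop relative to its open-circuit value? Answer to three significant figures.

9.83 %

The divider's output (Thévenin) resistance is R1‖R2 = 257.2 kΩ.
Fractional drop under load = R_th/(R_th + R_L) = 257.2 / (257.2 + 2360) = 0.09827.
So the output falls by 9.83 %.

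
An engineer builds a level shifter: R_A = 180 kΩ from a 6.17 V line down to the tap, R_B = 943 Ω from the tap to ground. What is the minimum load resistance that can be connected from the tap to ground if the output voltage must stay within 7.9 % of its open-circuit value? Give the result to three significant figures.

Output resistance R_th = R_A‖R_B = (180000 × 943)/180900 = 938.1 Ω.
The fractional drop is R_th/(R_th + R_L); requiring this ≤ 0.0790 gives R_L ≥ R_th(1/0.0790 − 1) = 938.1 × 11.66 = 10.9 kΩ.

R_L(min) ≈ 10.9 kΩ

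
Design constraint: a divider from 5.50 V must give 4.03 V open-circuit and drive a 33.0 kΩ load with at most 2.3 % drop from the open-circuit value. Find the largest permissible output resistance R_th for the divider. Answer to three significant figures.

Loading drop = R_th/(R_th + R_L) ≤ 0.0230, so R_th ≤ R_L · ε/(1−ε) = 33.0 kΩ × 0.0230/0.9770 = 777 Ω.
(Any R1, R2 with R2/(R1+R2) = 0.733 and R1‖R2 ≤ 777 Ω will meet the spec.)

R_th ≤ 777 Ω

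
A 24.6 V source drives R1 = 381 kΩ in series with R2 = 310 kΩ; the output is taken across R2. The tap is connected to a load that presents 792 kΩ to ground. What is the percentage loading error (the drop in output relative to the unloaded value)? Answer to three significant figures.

17.8 %

The divider's output (Thévenin) resistance is R1‖R2 = 170.9 kΩ.
Fractional drop under load = R_th/(R_th + R_L) = 170.9 / (170.9 + 792) = 0.1775.
So the output falls by 17.8 %.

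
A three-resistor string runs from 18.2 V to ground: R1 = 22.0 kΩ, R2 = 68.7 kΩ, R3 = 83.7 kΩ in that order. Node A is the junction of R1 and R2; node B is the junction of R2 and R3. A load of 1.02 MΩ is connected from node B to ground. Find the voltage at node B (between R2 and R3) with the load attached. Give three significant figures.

At node B, R3 is in parallel with the load: R3‖R_L = 77.35 kΩ.
Below node A the resistance is R2 + (R3‖R_L) = 146.1 kΩ, so V_A = 18.2 × 146.1/168.1 = 15.82 V.
Then V_B = V_A × (R3‖R_L)/(R2 + R3‖R_L) = 15.82 × 77.35/146.1 = 8.38 V.

V ≈ 8.38 V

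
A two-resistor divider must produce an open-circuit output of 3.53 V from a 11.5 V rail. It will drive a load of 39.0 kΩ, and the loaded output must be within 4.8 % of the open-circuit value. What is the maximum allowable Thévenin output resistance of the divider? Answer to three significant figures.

Loading drop = R_th/(R_th + R_L) ≤ 0.0480, so R_th ≤ R_L · ε/(1−ε) = 39.0 kΩ × 0.0480/0.9520 = 1.97 kΩ.
(Any R1, R2 with R2/(R1+R2) = 0.307 and R1‖R2 ≤ 1.97 kΩ will meet the spec.)

R_th ≤ 1.97 kΩ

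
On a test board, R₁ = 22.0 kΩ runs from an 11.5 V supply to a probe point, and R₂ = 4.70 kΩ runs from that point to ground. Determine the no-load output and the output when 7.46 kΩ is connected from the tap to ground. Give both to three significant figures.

Unloaded: 2.02 V; loaded: 1.33 V

Open-circuit: V = 11.5 × 4.70/(22.0 + 4.70) = 2.02 V.
With the load, R₂ becomes R₂‖R_L = 2.883 kΩ, so V = 11.5 × 2.883/24.88 = 1.33 V.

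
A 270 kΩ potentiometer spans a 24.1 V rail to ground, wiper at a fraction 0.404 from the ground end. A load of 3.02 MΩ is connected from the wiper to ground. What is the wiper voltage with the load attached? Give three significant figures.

The wiper splits the pot into (1−α)R = 160.9 kΩ above and αR = 109.1 kΩ below.
Lower section ‖ load = 105.3 kΩ.
V_wiper = 24.1 × 105.3/(160.9 + 105.3) = 9.53 V.

V ≈ 9.53 V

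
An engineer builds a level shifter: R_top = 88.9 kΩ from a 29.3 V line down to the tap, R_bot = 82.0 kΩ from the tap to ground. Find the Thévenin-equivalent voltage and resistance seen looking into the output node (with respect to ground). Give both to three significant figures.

V_th is the open-circuit tap voltage: 29.3 × 82.0/(88.9 + 82.0) = 14.1 V.
With the supply zeroed, R_top and R_bot appear in parallel from the tap: R_th = R_top‖R_bot = (88.9 × 82.0)/170.9 = 42.7 kΩ.

V_th = 14.1 V, R_th = 42.7 kΩ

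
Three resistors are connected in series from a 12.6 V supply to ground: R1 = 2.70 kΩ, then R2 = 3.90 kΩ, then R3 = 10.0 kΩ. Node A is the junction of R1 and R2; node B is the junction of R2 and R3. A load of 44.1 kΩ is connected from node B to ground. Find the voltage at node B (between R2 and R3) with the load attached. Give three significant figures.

V ≈ 6.96 V

At node B, R3 is in parallel with the load: R3‖R_L = 8.152 kΩ.
Below node A the resistance is R2 + (R3‖R_L) = 12.05 kΩ, so V_A = 12.6 × 12.05/14.75 = 10.29 V.
Then V_B = V_A × (R3‖R_L)/(R2 + R3‖R_L) = 10.29 × 8.152/12.05 = 6.96 V.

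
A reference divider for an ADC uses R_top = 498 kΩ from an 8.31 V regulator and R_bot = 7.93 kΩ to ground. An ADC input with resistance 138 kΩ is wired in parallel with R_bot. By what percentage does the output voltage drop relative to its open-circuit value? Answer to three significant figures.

The divider's output (Thévenin) resistance is R_top‖R_bot = 7.806 kΩ.
Fractional drop under load = R_th/(R_th + R_L) = 7.806 / (7.806 + 138) = 0.05353.
So the output falls by 5.35 %.

5.35 %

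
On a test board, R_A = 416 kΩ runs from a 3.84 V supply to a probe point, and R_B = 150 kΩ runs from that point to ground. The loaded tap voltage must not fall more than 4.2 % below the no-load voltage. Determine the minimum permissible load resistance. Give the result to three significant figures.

Output resistance R_th = R_A‖R_B = (416 × 150)/566.0 = 110.2 kΩ.
The fractional drop is R_th/(R_th + R_L); requiring this ≤ 0.0420 gives R_L ≥ R_th(1/0.0420 − 1) = 110.2 × 22.81 = 2.51 MΩ.

R_L(min) ≈ 2.51 MΩ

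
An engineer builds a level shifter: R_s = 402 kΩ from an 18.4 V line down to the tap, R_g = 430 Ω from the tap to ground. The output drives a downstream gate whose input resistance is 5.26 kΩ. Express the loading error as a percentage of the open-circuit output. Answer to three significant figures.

7.55 %

The divider's output (Thévenin) resistance is R_s‖R_g = 429.5 Ω.
Fractional drop under load = R_th/(R_th + R_L) = 429.5 / (429.5 + 5260) = 0.07550.
So the output falls by 7.55 %.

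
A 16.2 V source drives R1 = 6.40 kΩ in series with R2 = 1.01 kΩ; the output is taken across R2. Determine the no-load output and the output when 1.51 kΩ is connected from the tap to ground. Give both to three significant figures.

Unloaded: 2.21 V; loaded: 1.40 V

Open-circuit: V = 16.2 × 1.01/(6.40 + 1.01) = 2.21 V.
With the load, R2 becomes R2‖R_L = 0.6052 kΩ, so V = 16.2 × 0.6052/7.005 = 1.40 V.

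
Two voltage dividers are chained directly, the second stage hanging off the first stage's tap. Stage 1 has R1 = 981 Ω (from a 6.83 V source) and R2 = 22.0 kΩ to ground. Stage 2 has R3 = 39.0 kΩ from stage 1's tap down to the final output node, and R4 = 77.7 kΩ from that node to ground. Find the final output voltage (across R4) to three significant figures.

Stage 2 presents R3+R4 = 116700 Ω as a load on stage 1's tap.
Stage 1's lower leg becomes R2‖(R3+R4) = 18510 Ω, so V_mid = 6.83 × 18510/19490 = 6.486 V.
Stage 2 is itself unloaded: V_out = V_mid × R4/(R3+R4) = 6.486 × 77700/116700 = 4.32 V.

V_out ≈ 4.32 V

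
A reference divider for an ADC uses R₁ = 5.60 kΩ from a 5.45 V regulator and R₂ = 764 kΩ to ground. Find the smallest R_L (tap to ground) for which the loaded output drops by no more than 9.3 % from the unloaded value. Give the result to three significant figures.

Output resistance R_th = R₁‖R₂ = (5.60 × 764)/769.6 = 5.559 kΩ.
The fractional drop is R_th/(R_th + R_L); requiring this ≤ 0.0930 gives R_L ≥ R_th(1/0.0930 − 1) = 5.559 × 9.753 = 54.2 kΩ.

R_L(min) ≈ 54.2 kΩ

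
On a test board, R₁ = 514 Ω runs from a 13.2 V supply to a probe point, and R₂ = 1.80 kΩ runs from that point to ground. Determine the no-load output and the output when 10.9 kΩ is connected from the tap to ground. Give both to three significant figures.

Open-circuit: V = 13.2 × 1800/(514 + 1800) = 10.3 V.
With the load, R₂ becomes R₂‖R_L = 1545 Ω, so V = 13.2 × 1545/2059 = 9.90 V.

Unloaded: 10.3 V; loaded: 9.90 V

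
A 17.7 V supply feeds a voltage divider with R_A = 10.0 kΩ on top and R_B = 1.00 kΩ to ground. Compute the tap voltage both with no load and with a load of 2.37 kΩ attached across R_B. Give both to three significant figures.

Open-circuit: V = 17.7 × 1.00/(10.0 + 1.00) = 1.61 V.
With the load, R_B becomes R_B‖R_L = 0.7033 kΩ, so V = 17.7 × 0.7033/10.70 = 1.16 V.

Unloaded: 1.61 V; loaded: 1.16 V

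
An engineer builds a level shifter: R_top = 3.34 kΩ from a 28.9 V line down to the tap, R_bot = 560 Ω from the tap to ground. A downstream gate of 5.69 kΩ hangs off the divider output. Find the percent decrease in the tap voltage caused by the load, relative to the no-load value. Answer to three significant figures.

The divider's output (Thévenin) resistance is R_top‖R_bot = 479.6 Ω.
Fractional drop under load = R_th/(R_th + R_L) = 479.6 / (479.6 + 5690) = 0.07773.
So the output falls by 7.77 %.

7.77 %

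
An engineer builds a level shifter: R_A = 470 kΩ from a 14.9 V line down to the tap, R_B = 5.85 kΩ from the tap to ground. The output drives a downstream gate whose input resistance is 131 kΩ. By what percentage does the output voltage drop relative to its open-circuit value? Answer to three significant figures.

The divider's output (Thévenin) resistance is R_A‖R_B = 5.778 kΩ.
Fractional drop under load = R_th/(R_th + R_L) = 5.778 / (5.778 + 131) = 0.04224.
So the output falls by 4.22 %.

4.22 %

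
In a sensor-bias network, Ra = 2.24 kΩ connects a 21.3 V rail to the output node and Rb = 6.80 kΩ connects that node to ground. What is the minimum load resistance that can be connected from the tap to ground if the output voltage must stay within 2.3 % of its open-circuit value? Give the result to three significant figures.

R_L(min) ≈ 71.6 kΩ

Output resistance R_th = Ra‖Rb = (2.24 × 6.80)/9.040 = 1.685 kΩ.
The fractional drop is R_th/(R_th + R_L); requiring this ≤ 0.0230 gives R_L ≥ R_th(1/0.0230 − 1) = 1.685 × 42.48 = 71.6 kΩ.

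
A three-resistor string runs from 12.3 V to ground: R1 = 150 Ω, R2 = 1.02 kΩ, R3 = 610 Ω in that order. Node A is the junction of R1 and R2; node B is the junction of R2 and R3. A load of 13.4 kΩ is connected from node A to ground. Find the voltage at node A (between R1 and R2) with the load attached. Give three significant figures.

Below node A the series string R2+R3 = 1630 Ω sits in parallel with the 13400 Ω load: 1453 Ω.
V_A = 12.3 × 1453/(150 + 1453) = 11.1 V.

V ≈ 11.1 V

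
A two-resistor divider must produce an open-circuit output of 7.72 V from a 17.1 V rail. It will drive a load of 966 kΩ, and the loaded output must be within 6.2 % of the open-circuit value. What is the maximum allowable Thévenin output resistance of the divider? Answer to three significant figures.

Loading drop = R_th/(R_th + R_L) ≤ 0.0620, so R_th ≤ R_L · ε/(1−ε) = 966 kΩ × 0.0620/0.9380 = 63.9 kΩ.
(Any R1, R2 with R2/(R1+R2) = 0.451 and R1‖R2 ≤ 63.9 kΩ will meet the spec.)

R_th ≤ 63.9 kΩ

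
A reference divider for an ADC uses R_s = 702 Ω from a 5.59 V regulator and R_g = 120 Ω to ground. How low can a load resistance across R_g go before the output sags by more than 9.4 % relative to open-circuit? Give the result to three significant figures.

R_L(min) ≈ 988 Ω

Output resistance R_th = R_s‖R_g = (702 × 120)/822.0 = 102.5 Ω.
The fractional drop is R_th/(R_th + R_L); requiring this ≤ 0.0940 gives R_L ≥ R_th(1/0.0940 − 1) = 102.5 × 9.638 = 988 Ω.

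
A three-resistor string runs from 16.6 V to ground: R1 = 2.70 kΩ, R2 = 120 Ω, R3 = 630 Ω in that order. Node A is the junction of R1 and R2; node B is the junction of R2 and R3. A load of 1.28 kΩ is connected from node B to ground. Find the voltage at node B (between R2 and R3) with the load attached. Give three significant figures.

V ≈ 2.16 V

At node B, R3 is in parallel with the load: R3‖R_L = 422.2 Ω.
Below node A the resistance is R2 + (R3‖R_L) = 542.2 Ω, so V_A = 16.6 × 542.2/3242 = 2.776 V.
Then V_B = V_A × (R3‖R_L)/(R2 + R3‖R_L) = 2.776 × 422.2/542.2 = 2.16 V.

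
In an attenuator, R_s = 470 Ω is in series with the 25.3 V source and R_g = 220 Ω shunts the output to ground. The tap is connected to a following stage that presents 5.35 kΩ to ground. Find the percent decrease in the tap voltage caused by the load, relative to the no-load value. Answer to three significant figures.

2.72 %

The divider's output (Thévenin) resistance is R_s‖R_g = 149.9 Ω.
Fractional drop under load = R_th/(R_th + R_L) = 149.9 / (149.9 + 5350) = 0.02725.
So the output falls by 2.72 %.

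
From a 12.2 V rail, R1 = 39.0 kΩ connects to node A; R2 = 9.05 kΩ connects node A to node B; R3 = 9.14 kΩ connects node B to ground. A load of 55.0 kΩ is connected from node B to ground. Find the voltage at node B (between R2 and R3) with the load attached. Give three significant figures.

At node B, R3 is in parallel with the load: R3‖R_L = 7.838 kΩ.
Below node A the resistance is R2 + (R3‖R_L) = 16.89 kΩ, so V_A = 12.2 × 16.89/55.89 = 3.686 V.
Then V_B = V_A × (R3‖R_L)/(R2 + R3‖R_L) = 3.686 × 7.838/16.89 = 1.71 V.

V ≈ 1.71 V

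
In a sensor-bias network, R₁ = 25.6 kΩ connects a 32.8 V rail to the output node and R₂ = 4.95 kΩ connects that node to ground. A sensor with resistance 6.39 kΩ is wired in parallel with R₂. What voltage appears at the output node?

V_out ≈ 3.22 V

The load sits in parallel with R₂: R₂‖R_L = (4.95 × 6.39) / (4.95 + 6.39) = 2.789 kΩ.
V_out = 32.8 × 2.789 / (25.6 + 2.789) = 32.8 × 2.789/28.39 = 3.22 V.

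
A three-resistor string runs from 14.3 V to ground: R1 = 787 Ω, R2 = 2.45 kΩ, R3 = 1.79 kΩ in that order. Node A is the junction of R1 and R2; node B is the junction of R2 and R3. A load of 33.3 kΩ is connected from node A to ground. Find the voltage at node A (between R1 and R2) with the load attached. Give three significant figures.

Below node A the series string R2+R3 = 4240 Ω sits in parallel with the 33300 Ω load: 3761 Ω.
V_A = 14.3 × 3761/(787 + 3761) = 11.8 V.

V ≈ 11.8 V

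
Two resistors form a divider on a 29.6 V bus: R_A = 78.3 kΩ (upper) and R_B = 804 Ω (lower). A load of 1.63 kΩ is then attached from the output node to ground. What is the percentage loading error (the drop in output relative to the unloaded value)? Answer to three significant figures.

The divider's output (Thévenin) resistance is R_A‖R_B = 795.8 Ω.
Fractional drop under load = R_th/(R_th + R_L) = 795.8 / (795.8 + 1630) = 0.3281.
So the output falls by 32.8 %.

32.8 %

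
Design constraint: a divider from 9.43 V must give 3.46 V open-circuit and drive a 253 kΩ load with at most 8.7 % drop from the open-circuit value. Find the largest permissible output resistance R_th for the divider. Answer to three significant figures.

Loading drop = R_th/(R_th + R_L) ≤ 0.0870, so R_th ≤ R_L · ε/(1−ε) = 253 kΩ × 0.0870/0.9130 = 24.1 kΩ.
(Any R1, R2 with R2/(R1+R2) = 0.367 and R1‖R2 ≤ 24.1 kΩ will meet the spec.)

R_th ≤ 24.1 kΩ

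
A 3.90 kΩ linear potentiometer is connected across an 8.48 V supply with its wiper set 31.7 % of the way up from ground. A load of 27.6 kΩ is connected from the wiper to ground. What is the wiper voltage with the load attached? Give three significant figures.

V ≈ 2.61 V

The wiper splits the pot into (1−α)R = 2.664 kΩ above and αR = 1.236 kΩ below.
Lower section ‖ load = 1.183 kΩ.
V_wiper = 8.48 × 1.183/(2.664 + 1.183) = 2.61 V.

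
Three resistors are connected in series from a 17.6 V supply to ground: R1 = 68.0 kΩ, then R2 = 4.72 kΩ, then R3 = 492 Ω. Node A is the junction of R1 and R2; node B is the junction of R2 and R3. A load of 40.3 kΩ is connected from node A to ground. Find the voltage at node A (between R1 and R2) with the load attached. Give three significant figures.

Below node A the series string R2+R3 = 5212 Ω sits in parallel with the 40300 Ω load: 4615 Ω.
V_A = 17.6 × 4615/(68000 + 4615) = 1.12 V.

V ≈ 1.12 V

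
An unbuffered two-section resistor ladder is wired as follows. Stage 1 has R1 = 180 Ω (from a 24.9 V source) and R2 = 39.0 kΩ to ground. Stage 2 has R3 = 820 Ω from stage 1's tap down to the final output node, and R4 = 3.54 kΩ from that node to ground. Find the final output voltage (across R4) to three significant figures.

Stage 2 presents R3+R4 = 4360 Ω as a load on stage 1's tap.
Stage 1's lower leg becomes R2‖(R3+R4) = 3922 Ω, so V_mid = 24.9 × 3922/4102 = 23.81 V.
Stage 2 is itself unloaded: V_out = V_mid × R4/(R3+R4) = 23.81 × 3540/4360 = 19.3 V.

V_out ≈ 19.3 V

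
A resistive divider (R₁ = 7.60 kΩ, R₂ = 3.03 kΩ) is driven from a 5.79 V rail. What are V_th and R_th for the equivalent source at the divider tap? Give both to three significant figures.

V_th = 1.65 V, R_th = 2.17 kΩ

V_th is the open-circuit tap voltage: 5.79 × 3.03/(7.60 + 3.03) = 1.65 V.
With the supply zeroed, R₁ and R₂ appear in parallel from the tap: R_th = R₁‖R₂ = (7.60 × 3.03)/10.63 = 2.17 kΩ.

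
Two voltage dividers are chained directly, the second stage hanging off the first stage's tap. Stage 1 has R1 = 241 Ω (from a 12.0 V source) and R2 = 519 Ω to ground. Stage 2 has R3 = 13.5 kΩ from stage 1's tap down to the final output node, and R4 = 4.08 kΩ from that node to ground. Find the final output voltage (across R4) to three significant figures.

V_out ≈ 1.88 V

Stage 2 presents R3+R4 = 17580 Ω as a load on stage 1's tap.
Stage 1's lower leg becomes R2‖(R3+R4) = 504.1 Ω, so V_mid = 12.0 × 504.1/745.1 = 8.119 V.
Stage 2 is itself unloaded: V_out = V_mid × R4/(R3+R4) = 8.119 × 4080/17580 = 1.88 V.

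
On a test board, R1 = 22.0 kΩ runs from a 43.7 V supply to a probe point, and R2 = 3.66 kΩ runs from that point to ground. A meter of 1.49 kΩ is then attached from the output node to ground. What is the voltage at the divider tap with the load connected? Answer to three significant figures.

The load sits in parallel with R2: R2‖R_L = (3.66 × 1.49) / (3.66 + 1.49) = 1.059 kΩ.
V_out = 43.7 × 1.059 / (22.0 + 1.059) = 43.7 × 1.059/23.06 = 2.01 V.

V_out ≈ 2.01 V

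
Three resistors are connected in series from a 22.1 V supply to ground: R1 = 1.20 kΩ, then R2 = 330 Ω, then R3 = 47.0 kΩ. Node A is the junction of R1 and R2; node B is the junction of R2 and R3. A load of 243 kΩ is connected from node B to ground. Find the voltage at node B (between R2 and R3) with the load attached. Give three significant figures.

V ≈ 21.3 V

At node B, R3 is in parallel with the load: R3‖R_L = 39380 Ω.
Below node A the resistance is R2 + (R3‖R_L) = 39710 Ω, so V_A = 22.1 × 39710/40910 = 21.45 V.
Then V_B = V_A × (R3‖R_L)/(R2 + R3‖R_L) = 21.45 × 39380/39710 = 21.3 V.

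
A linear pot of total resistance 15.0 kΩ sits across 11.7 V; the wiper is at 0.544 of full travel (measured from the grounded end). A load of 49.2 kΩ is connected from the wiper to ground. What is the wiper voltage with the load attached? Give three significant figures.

The wiper splits the pot into (1−α)R = 6.840 kΩ above and αR = 8.160 kΩ below.
Lower section ‖ load = 6.999 kΩ.
V_wiper = 11.7 × 6.999/(6.840 + 6.999) = 5.92 V.

V ≈ 5.92 V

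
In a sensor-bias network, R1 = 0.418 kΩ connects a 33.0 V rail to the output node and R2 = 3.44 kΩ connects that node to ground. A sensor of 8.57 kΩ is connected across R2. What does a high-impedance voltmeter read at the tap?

V_out ≈ 28.2 V

The load sits in parallel with R2: R2‖R_L = (3440 × 8570) / (3440 + 8570) = 2455 Ω.
V_out = 33.0 × 2455 / (418 + 2455) = 33.0 × 2455/2873 = 28.2 V.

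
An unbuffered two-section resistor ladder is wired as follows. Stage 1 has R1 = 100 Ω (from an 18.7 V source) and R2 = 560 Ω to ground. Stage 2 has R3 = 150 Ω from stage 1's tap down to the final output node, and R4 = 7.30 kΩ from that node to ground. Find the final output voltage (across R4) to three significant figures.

Stage 2 presents R3+R4 = 7450 Ω as a load on stage 1's tap.
Stage 1's lower leg becomes R2‖(R3+R4) = 520.8 Ω, so V_mid = 18.7 × 520.8/620.8 = 15.69 V.
Stage 2 is itself unloaded: V_out = V_mid × R4/(R3+R4) = 15.69 × 7300/7450 = 15.4 V.

V_out ≈ 15.4 V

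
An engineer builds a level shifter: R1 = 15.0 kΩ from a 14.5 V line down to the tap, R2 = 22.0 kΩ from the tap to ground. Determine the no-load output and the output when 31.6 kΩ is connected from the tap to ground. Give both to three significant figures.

Open-circuit: V = 14.5 × 22.0/(15.0 + 22.0) = 8.62 V.
With the load, R2 becomes R2‖R_L = 12.97 kΩ, so V = 14.5 × 12.97/27.97 = 6.72 V.

Unloaded: 8.62 V; loaded: 6.72 V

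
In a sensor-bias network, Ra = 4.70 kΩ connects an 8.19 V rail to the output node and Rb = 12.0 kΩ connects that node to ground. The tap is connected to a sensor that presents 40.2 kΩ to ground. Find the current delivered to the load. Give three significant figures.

Rb‖R_L = 9.241 kΩ; V_out = 8.19 × 9.241/13.94 = 5.429 V.
I_L = V_out / R_L = 5.429 / 40.2 kΩ = 0.135 mA.

I_L ≈ 0.135 mA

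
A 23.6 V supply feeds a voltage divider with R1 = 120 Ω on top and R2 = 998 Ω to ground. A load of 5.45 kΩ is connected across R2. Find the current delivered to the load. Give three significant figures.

R2‖R_L = 843.5 Ω; V_out = 23.6 × 843.5/963.5 = 20.66 V.
I_L = V_out / R_L = 20.66 / 5.45 kΩ = 3.79 mA.

I_L ≈ 3.79 mA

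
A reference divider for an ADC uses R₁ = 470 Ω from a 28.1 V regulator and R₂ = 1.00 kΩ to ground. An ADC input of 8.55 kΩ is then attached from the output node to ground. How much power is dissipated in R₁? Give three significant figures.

Total resistance from the source is R₁ + (R₂‖R_L) = 1365 Ω, so I = 28.1/1365 Ω = 20.58 mA.
P = I²·R₁ = (20.58 mA)² × 470 Ω = 199 mW.

P ≈ 199 mW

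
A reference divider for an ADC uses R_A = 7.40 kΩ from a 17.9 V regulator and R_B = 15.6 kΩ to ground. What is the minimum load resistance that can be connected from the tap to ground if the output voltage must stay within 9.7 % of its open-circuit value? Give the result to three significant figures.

R_L(min) ≈ 46.7 kΩ

Output resistance R_th = R_A‖R_B = (7.40 × 15.6)/23.00 = 5.019 kΩ.
The fractional drop is R_th/(R_th + R_L); requiring this ≤ 0.0970 gives R_L ≥ R_th(1/0.0970 − 1) = 5.019 × 9.309 = 46.7 kΩ.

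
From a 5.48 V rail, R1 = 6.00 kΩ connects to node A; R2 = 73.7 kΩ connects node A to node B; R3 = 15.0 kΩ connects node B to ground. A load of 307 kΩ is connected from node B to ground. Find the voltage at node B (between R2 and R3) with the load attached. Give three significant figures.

At node B, R3 is in parallel with the load: R3‖R_L = 14.30 kΩ.
Below node A the resistance is R2 + (R3‖R_L) = 88.00 kΩ, so V_A = 5.48 × 88.00/94.00 = 5.130 V.
Then V_B = V_A × (R3‖R_L)/(R2 + R3‖R_L) = 5.130 × 14.30/88.00 = 0.834 V.

V ≈ 0.834 V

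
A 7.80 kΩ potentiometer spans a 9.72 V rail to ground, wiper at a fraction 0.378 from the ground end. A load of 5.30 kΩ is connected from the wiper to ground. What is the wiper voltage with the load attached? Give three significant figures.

The wiper splits the pot into (1−α)R = 4.852 kΩ above and αR = 2.948 kΩ below.
Lower section ‖ load = 1.894 kΩ.
V_wiper = 9.72 × 1.894/(4.852 + 1.894) = 2.73 V.

V ≈ 2.73 V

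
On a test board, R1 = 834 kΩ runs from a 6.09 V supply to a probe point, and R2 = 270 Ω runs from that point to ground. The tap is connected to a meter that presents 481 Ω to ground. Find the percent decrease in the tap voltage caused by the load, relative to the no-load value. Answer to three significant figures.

The divider's output (Thévenin) resistance is R1‖R2 = 269.9 Ω.
Fractional drop under load = R_th/(R_th + R_L) = 269.9 / (269.9 + 481) = 0.3594.
So the output falls by 35.9 %.

35.9 %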